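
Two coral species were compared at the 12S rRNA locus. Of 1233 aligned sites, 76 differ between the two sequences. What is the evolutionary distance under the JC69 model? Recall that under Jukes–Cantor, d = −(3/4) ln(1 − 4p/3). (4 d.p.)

p = 76/1233 ≈ 0.061638.
d = −(3/4) ln(1 − 4p/3) = −0.75 ln(1 − 0.082184) = −0.75 ln(0.917816)
  = −0.75 × (-0.085758) = 0.064319 substitutions/site.

0.0643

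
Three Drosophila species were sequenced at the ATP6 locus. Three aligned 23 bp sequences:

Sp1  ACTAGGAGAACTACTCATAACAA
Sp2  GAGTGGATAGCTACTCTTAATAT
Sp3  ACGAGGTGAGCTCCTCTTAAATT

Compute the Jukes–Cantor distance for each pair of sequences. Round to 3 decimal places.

Sp1–Sp2: 9/23 sites differ → p ≈ 0.391304, d = −0.75 ln(1 − 0.521739) = 0.553199 ≈ 0.553.
Sp1–Sp3: 8/23 sites differ → p ≈ 0.347826, d = −0.75 ln(1 − 0.463768) = 0.467391 ≈ 0.467.
Sp2–Sp3: 8/23 sites differ → p ≈ 0.347826, d = −0.75 ln(1 − 0.463768) = 0.467391 ≈ 0.467.

d(Sp1,Sp2) = 0.553, d(Sp1,Sp3) = 0.467, d(Sp2,Sp3) = 0.467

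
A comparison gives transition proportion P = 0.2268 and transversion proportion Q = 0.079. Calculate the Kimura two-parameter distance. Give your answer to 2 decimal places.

Under the Kimura two-parameter model, d = −½ ln(1 − 2P − Q) − ¼ ln(1 − 2Q).
1 − 2P − Q = 0.4674, giving −½ ln(0.4674) = 0.380285.
1 − 2Q = 0.842, giving −¼ ln(0.842) = 0.042994.
d = 0.380285 + 0.042994 = 0.423279.

0.42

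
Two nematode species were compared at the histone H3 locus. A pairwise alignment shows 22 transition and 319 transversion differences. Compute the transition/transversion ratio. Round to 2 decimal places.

R = 22/319 = 0.068965… ≈ 0.07 (to 2 d.p.).

0.07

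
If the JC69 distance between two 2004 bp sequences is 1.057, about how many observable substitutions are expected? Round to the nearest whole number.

Invert JC69: p = (3/4)(1 − e^(−4d/3)) = 0.75 × (1 − e^(-1.409333)) = 0.75 × (1 − 0.244306) = 0.566771.
Expected differing sites = pL ≈ 0.566771 × 2004 = 1135.809084 ≈ 1136.

1136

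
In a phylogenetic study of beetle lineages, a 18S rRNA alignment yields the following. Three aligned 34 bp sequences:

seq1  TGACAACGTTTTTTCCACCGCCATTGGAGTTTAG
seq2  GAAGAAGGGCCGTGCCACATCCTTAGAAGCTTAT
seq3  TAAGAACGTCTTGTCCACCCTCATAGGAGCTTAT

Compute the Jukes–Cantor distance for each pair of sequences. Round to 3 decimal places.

seq1–seq2: 16/34 sites differ → p ≈ 0.470588, d = −0.75 ln(1 − 0.627451) = 0.740540 ≈ 0.741.
seq1–seq3: 9/34 sites differ → p ≈ 0.264706, d = −0.75 ln(1 − 0.352941) = 0.326488 ≈ 0.326.
seq2–seq3: 12/34 sites differ → p ≈ 0.352941, d = −0.75 ln(1 − 0.470588) = 0.476991 ≈ 0.477.

d(seq1,seq2) = 0.741, d(seq1,seq3) = 0.326, d(seq2,seq3) = 0.477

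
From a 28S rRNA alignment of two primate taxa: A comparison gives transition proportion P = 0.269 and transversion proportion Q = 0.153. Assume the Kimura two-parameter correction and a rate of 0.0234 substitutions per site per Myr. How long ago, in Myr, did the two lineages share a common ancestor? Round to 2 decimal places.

Under the Kimura two-parameter model, d = −½ ln(1 − 2P − Q) − ¼ ln(1 − 2Q).
1 − 2P − Q = 0.309, giving −½ ln(0.309) = 0.587207.
1 − 2Q = 0.694, giving −¼ ln(0.694) = 0.091321.
d = 0.587207 + 0.091321 = 0.678528.
Under a molecular clock d = 2μt, so t = d/(2μ) = 0.678528 / (2 × 0.0234) = 14.50 Myr.

14.50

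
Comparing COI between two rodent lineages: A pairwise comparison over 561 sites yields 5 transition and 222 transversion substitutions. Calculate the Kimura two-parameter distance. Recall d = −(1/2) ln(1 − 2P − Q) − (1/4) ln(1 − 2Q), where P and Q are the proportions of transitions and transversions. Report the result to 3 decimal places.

0.659

P = 5/561 ≈ 0.008913 and Q = 222/561 ≈ 0.395722.
Under the Kimura two-parameter model, d = −½ ln(1 − 2P − Q) − ¼ ln(1 − 2Q).
1 − 2P − Q = 0.586452, giving −½ ln(0.586452) = 0.266832.
1 − 2Q = 0.208556, giving −¼ ln(0.208556) = 0.391887.
d = 0.266832 + 0.391887 = 0.658719.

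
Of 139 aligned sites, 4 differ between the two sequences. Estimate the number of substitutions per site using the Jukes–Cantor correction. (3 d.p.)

p = 4/139 ≈ 0.028777.
d = −(3/4) ln(1 − 4p/3) = −0.75 ln(1 − 0.038369) = −0.75 ln(0.961631)
  = −0.75 × (-0.039124) = 0.029343 substitutions/site.

0.029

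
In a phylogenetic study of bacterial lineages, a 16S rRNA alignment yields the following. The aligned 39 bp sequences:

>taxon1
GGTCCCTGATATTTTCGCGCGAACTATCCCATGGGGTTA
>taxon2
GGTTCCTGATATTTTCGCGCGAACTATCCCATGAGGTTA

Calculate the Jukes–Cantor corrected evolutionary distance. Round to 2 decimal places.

The sequences differ at 2 of 39 sites (4, 34), so p = 2/39 ≈ 0.051282.
d = −(3/4) ln(1 − 4p/3) = −0.75 ln(1 − 0.068376) = −0.75 ln(0.931624)
  = −0.75 × (-0.070826) = 0.053120 substitutions/site.

0.05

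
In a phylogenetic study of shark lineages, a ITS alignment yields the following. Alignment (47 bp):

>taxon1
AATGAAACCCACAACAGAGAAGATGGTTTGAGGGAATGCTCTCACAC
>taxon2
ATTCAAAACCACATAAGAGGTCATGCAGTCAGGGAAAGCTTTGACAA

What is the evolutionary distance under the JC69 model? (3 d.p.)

The sequences differ at 16 of 47 sites, so p = 16/47 ≈ 0.340426.
d = −(3/4) ln(1 − 4p/3) = −0.75 ln(1 − 0.453901) = −0.75 ln(0.546099)
  = −0.75 × (-0.604955) = 0.453716 substitutions/site.

0.454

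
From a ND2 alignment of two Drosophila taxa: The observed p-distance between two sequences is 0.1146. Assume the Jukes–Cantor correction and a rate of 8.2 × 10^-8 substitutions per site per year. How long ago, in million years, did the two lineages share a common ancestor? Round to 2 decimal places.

0.76

d = −(3/4) ln(1 − 4p/3) = −0.75 ln(1 − 0.1528) = −0.75 ln(0.8472)
  = −0.75 × (-0.165818) = 0.124364 substitutions/site.
Under a molecular clock d = 2μt, so t = d/(2μ) = 0.124364 / (2 × 8.2 × 10^-8) = 0.76 million years.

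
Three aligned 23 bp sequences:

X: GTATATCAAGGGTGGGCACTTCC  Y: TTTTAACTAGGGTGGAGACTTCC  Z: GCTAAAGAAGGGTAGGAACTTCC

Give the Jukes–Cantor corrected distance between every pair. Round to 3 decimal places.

d(X,Y) = 0.321, d(X,Z) = 0.390, d(Y,Z) = 0.467

X–Y: 6/23 sites differ → p ≈ 0.26087, d = −0.75 ln(1 − 0.347827) = 0.320584 ≈ 0.321.
X–Z: 7/23 sites differ → p ≈ 0.304348, d = −0.75 ln(1 − 0.405797) = 0.390401 ≈ 0.390.
Y–Z: 8/23 sites differ → p ≈ 0.347826, d = −0.75 ln(1 − 0.463768) = 0.467391 ≈ 0.467.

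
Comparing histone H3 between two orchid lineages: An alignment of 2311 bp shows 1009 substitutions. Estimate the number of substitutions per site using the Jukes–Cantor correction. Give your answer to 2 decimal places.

0.65

p = 1009/2311 ≈ 0.436608.
d = −(3/4) ln(1 − 4p/3) = −0.75 ln(1 − 0.582144) = −0.75 ln(0.417856)
  = −0.75 × (-0.872618) = 0.654464 substitutions/site.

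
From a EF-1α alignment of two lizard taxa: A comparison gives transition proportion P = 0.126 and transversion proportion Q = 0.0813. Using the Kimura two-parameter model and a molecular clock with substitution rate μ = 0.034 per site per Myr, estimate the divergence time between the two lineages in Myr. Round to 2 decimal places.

3.63

Under the Kimura two-parameter model, d = −½ ln(1 − 2P − Q) − ¼ ln(1 − 2Q).
1 − 2P − Q = 0.6667, giving −½ ln(0.6667) = 0.202708.
1 − 2Q = 0.8374, giving −¼ ln(0.8374) = 0.044363.
d = 0.202708 + 0.044363 = 0.247071.
Under a molecular clock d = 2μt, so t = d/(2μ) = 0.247071 / (2 × 0.034) = 3.63 Myr.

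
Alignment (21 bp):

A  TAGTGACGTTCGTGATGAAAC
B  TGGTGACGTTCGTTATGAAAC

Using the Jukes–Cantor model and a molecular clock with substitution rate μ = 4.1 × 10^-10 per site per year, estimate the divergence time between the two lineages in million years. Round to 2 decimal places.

124.21

The sequences differ at 2 of 21 sites (2, 14), so p = 2/21 ≈ 0.095238.
d = −(3/4) ln(1 − 4p/3) = −0.75 ln(1 − 0.126984) = −0.75 ln(0.873016)
  = −0.75 × (-0.135801) = 0.101851 substitutions/site.
Under a molecular clock d = 2μt, so t = d/(2μ) = 0.101851 / (2 × 4.1 × 10^-10) = 124.21 million years.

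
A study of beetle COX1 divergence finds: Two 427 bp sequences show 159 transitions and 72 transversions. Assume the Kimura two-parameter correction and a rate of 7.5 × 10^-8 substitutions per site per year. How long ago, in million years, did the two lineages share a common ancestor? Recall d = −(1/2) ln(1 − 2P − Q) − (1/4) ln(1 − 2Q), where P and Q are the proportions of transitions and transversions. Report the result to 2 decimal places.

P = 159/427 ≈ 0.372365 and Q = 72/427 ≈ 0.168618.
Under the Kimura two-parameter model, d = −½ ln(1 − 2P − Q) − ¼ ln(1 − 2Q).
1 − 2P − Q = 0.086652, giving −½ ln(0.086652) = 1.222928.
1 − 2Q = 0.662764, giving −¼ ln(0.662764) = 0.102834.
d = 1.222928 + 0.102834 = 1.325762.
Under a molecular clock d = 2μt, so t = d/(2μ) = 1.325762 / (2 × 7.5 × 10^-8) = 8.84 million years.

8.84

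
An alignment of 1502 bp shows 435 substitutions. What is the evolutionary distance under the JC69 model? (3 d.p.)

p = 435/1502 ≈ 0.289614.
d = −(3/4) ln(1 − 4p/3) = −0.75 ln(1 − 0.386152) = −0.75 ln(0.613848)
  = −0.75 × (-0.488008) = 0.366006 substitutions/site.

0.366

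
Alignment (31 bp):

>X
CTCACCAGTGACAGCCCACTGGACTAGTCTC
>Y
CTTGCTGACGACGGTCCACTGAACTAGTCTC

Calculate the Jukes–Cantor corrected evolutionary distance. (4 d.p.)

0.3672

The sequences differ at 9 of 31 sites (3, 4, 6, 7, 8, 9, 13, 15, 22), so p = 9/31 ≈ 0.290323.
d = −(3/4) ln(1 − 4p/3) = −0.75 ln(1 − 0.387097) = −0.75 ln(0.612903)
  = −0.75 × (-0.489549) = 0.367162 substitutions/site.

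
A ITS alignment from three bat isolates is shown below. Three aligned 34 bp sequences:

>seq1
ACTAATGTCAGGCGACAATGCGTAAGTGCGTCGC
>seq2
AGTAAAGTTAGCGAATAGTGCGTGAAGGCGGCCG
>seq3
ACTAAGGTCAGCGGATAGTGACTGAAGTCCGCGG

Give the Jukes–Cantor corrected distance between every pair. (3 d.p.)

d(seq1,seq2) = 0.597, d(seq1,seq3) = 0.597, d(seq2,seq3) = 0.326

seq1–seq2: 14/34 sites differ → p ≈ 0.411765, d = −0.75 ln(1 − 0.54902) = 0.597249 ≈ 0.597.
seq1–seq3: 14/34 sites differ → p ≈ 0.411765, d = −0.75 ln(1 − 0.54902) = 0.597249 ≈ 0.597.
seq2–seq3: 9/34 sites differ → p ≈ 0.264706, d = −0.75 ln(1 − 0.352941) = 0.326488 ≈ 0.326.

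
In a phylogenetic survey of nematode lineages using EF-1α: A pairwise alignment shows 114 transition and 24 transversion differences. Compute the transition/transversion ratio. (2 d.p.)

4.75

R = 114/24 = 4.75.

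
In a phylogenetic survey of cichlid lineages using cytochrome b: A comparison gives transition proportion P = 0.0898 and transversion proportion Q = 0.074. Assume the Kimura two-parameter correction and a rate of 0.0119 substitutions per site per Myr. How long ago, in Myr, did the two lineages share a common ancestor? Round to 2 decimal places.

7.83

Under the Kimura two-parameter model, d = −½ ln(1 − 2P − Q) − ¼ ln(1 − 2Q).
1 − 2P − Q = 0.7464, giving −½ ln(0.7464) = 0.146247.
1 − 2Q = 0.852, giving −¼ ln(0.852) = 0.040042.
d = 0.146247 + 0.040042 = 0.186289.
Under a molecular clock d = 2μt, so t = d/(2μ) = 0.186289 / (2 × 0.0119) = 7.83 Myr.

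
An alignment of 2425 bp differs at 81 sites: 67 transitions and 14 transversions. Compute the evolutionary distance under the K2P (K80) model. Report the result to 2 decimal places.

P = 67/2425 ≈ 0.027629 and Q = 14/2425 ≈ 0.005773.
Under the Kimura two-parameter model, d = −½ ln(1 − 2P − Q) − ¼ ln(1 − 2Q).
1 − 2P − Q = 0.938969, giving −½ ln(0.938969) = 0.031486.
1 − 2Q = 0.988454, giving −¼ ln(0.988454) = 0.002903.
d = 0.031486 + 0.002903 = 0.034389.

0.03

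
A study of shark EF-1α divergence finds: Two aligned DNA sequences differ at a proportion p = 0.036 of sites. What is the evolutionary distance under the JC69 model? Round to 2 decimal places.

d = −(3/4) ln(1 − 4p/3) = −0.75 ln(1 − 0.048) = −0.75 ln(0.952)
  = −0.75 × (-0.049190) = 0.036893 substitutions/site.

0.04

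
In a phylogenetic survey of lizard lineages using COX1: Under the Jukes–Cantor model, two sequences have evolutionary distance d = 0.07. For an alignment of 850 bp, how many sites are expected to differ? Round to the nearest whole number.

57

Invert JC69: p = (3/4)(1 − e^(−4d/3)) = 0.75 × (1 − e^(-0.093333)) = 0.75 × (1 − 0.910890) = 0.066833.
Expected differing sites = pL ≈ 0.066833 × 850 = 56.80805 ≈ 57.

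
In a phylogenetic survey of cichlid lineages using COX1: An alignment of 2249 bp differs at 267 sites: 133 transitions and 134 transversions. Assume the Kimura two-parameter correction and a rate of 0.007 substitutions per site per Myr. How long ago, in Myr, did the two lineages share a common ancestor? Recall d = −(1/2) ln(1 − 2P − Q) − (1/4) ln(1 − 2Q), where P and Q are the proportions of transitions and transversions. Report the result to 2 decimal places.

P = 133/2249 ≈ 0.059137 and Q = 134/2249 ≈ 0.059582.
Under the Kimura two-parameter model, d = −½ ln(1 − 2P − Q) − ¼ ln(1 − 2Q).
1 − 2P − Q = 0.822144, giving −½ ln(0.822144) = 0.097920.
1 − 2Q = 0.880836, giving −¼ ln(0.880836) = 0.031721.
d = 0.097920 + 0.031721 = 0.129641.
Under a molecular clock d = 2μt, so t = d/(2μ) = 0.129641 / (2 × 0.007) = 9.26 Myr.

9.26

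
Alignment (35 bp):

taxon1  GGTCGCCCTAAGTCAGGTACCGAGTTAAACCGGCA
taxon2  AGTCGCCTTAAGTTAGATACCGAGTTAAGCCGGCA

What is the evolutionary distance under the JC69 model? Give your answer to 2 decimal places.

0.16

The sequences differ at 5 of 35 sites (1, 8, 14, 17, 29), so p = 5/35 ≈ 0.142857.
d = −(3/4) ln(1 − 4p/3) = −0.75 ln(1 − 0.190476) = −0.75 ln(0.809524)
  = −0.75 × (-0.211309) = 0.158482 substitutions/site.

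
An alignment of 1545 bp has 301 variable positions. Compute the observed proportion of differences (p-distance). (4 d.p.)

p = 301/1545 = 0.194822… ≈ 0.1948 (to 4 d.p.).

0.1948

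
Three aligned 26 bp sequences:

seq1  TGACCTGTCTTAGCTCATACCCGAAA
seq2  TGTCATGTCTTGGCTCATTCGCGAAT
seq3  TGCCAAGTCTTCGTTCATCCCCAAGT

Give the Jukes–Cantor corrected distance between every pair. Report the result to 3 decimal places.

d(seq1,seq2) = 0.276, d(seq1,seq3) = 0.464, d(seq2,seq3) = 0.396

seq1–seq2: 6/26 sites differ → p ≈ 0.230769, d = −0.75 ln(1 − 0.307692) = 0.275793 ≈ 0.276.
seq1–seq3: 9/26 sites differ → p ≈ 0.346154, d = −0.75 ln(1 − 0.461539) = 0.464280 ≈ 0.464.
seq2–seq3: 8/26 sites differ → p ≈ 0.307692, d = −0.75 ln(1 − 0.410256) = 0.396050 ≈ 0.396.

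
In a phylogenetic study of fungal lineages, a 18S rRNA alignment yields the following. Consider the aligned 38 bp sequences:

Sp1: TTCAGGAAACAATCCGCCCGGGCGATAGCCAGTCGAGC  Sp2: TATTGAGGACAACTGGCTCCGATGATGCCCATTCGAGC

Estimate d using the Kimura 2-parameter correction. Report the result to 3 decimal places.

0.671

Of 38 sites, 10 differences are transitions and 6 are transversions, so P = 10/38 ≈ 0.263158 and Q = 6/38 ≈ 0.157895.
Under the Kimura two-parameter model, d = −½ ln(1 − 2P − Q) − ¼ ln(1 − 2Q).
1 − 2P − Q = 0.315789, giving −½ ln(0.315789) = 0.576341.
1 − 2Q = 0.68421, giving −¼ ln(0.68421) = 0.094873.
d = 0.576341 + 0.094873 = 0.671214.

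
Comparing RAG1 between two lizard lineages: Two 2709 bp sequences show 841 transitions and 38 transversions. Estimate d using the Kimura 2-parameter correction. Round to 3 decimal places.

0.511

P = 841/2709 ≈ 0.310447 and Q = 38/2709 ≈ 0.014027.
Under the Kimura two-parameter model, d = −½ ln(1 − 2P − Q) − ¼ ln(1 − 2Q).
1 − 2P − Q = 0.365079, giving −½ ln(0.365079) = 0.503821.
1 − 2Q = 0.971946, giving −¼ ln(0.971946) = 0.007114.
d = 0.503821 + 0.007114 = 0.510935.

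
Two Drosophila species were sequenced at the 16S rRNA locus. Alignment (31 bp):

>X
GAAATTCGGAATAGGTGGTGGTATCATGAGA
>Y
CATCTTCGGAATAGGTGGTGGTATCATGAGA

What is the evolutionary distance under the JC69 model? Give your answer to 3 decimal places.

The sequences differ at 3 of 31 sites (1, 3, 4), so p = 3/31 ≈ 0.096774.
d = −(3/4) ln(1 − 4p/3) = −0.75 ln(1 − 0.129032) = −0.75 ln(0.870968)
  = −0.75 × (-0.138150) = 0.103613 substitutions/site.

0.104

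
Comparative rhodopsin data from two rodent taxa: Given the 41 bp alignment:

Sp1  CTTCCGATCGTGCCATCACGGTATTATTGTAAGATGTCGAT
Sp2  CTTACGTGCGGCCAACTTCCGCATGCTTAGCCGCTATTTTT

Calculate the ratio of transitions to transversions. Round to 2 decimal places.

Transitions are A↔G and C↔T; transversions are all other mismatches.
Transitions: 6. Transversions: 16.
R = 6/16 = 0.375 ≈ 0.38 (to 2 d.p.).

0.38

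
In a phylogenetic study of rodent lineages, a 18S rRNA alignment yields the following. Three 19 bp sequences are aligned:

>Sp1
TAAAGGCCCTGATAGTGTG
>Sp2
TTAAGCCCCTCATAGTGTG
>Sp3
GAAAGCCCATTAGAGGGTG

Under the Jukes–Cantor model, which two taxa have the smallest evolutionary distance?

Sp1 and Sp2

Sp1–Sp2: 3/19 differ, p = 0.158, d = 0.177.
Sp1–Sp3: 6/19 differ, p = 0.316, d = 0.410.
Sp2–Sp3: 6/19 differ, p = 0.316, d = 0.410.
The smallest distance is between Sp1 and Sp2.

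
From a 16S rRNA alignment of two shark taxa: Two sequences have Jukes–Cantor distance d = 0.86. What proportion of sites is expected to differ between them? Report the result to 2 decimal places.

0.51

p = (3/4)(1 − e^(−4d/3)) = 0.75 × (1 − e^(-1.146667)) = 0.75 × (1 − 0.317694) = 0.511730.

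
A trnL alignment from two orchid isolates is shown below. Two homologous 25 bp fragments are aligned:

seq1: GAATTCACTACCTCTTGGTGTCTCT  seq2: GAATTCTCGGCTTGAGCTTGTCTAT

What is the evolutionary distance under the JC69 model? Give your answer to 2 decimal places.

The sequences differ at 10 of 25 sites (7, 9, 10, 12, 14, 15, 16, 17, 18, 24), so p = 10/25 = 0.4.
d = −(3/4) ln(1 − 4p/3) = −0.75 ln(1 − 0.533333) = −0.75 ln(0.466667)
  = −0.75 × (-0.762139) = 0.571604 substitutions/site.

0.57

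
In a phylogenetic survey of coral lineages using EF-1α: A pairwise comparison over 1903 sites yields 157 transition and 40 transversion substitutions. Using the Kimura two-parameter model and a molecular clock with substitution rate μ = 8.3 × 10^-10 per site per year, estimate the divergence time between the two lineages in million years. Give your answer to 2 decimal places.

P = 157/1903 ≈ 0.082501 and Q = 40/1903 ≈ 0.021019.
Under the Kimura two-parameter model, d = −½ ln(1 − 2P − Q) − ¼ ln(1 − 2Q).
1 − 2P − Q = 0.813979, giving −½ ln(0.813979) = 0.102910.
1 − 2Q = 0.957962, giving −¼ ln(0.957962) = 0.010737.
d = 0.102910 + 0.010737 = 0.113647.
Under a molecular clock d = 2μt, so t = d/(2μ) = 0.113647 / (2 × 8.3 × 10^-10) = 68.46 million years.

68.46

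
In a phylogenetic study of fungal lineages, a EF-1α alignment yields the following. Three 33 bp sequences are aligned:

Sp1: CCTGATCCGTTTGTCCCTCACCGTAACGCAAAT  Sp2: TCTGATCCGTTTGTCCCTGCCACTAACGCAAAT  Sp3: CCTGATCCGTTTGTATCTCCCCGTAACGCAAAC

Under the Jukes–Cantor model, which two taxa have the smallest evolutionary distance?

Sp1 and Sp3

Sp1–Sp2: 5/33 differ, p = 0.152, d = 0.169.
Sp1–Sp3: 4/33 differ, p = 0.121, d = 0.132.
Sp2–Sp3: 7/33 differ, p = 0.212, d = 0.249.
The smallest distance is between Sp1 and Sp3.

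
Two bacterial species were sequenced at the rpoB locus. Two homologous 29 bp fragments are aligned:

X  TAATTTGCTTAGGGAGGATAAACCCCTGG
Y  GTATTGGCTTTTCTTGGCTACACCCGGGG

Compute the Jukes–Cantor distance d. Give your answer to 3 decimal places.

The sequences differ at 12 of 29 sites, so p = 12/29 ≈ 0.413793.
d = −(3/4) ln(1 − 4p/3) = −0.75 ln(1 − 0.551724) = −0.75 ln(0.448276)
  = −0.75 × (-0.802346) = 0.601760 substitutions/site.

0.602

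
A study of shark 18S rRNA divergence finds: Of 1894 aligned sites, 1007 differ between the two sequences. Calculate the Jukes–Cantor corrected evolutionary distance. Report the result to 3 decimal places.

p = 1007/1894 ≈ 0.531679.
d = −(3/4) ln(1 − 4p/3) = −0.75 ln(1 − 0.708905) = −0.75 ln(0.291095)
  = −0.75 × (-1.234106) = 0.925580 substitutions/site.

0.926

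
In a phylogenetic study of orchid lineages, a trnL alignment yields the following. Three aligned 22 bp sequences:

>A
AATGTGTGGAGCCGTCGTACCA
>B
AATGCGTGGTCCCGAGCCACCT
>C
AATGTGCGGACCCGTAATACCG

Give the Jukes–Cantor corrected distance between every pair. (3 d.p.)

d(A,B) = 0.497, d(A,C) = 0.271, d(B,C) = 0.497

A–B: 8/22 sites differ → p ≈ 0.363636, d = −0.75 ln(1 − 0.484848) = 0.497470 ≈ 0.497.
A–C: 5/22 sites differ → p ≈ 0.227273, d = −0.75 ln(1 − 0.303031) = 0.270761 ≈ 0.271.
B–C: 8/22 sites differ → p ≈ 0.363636, d = −0.75 ln(1 − 0.484848) = 0.497470 ≈ 0.497.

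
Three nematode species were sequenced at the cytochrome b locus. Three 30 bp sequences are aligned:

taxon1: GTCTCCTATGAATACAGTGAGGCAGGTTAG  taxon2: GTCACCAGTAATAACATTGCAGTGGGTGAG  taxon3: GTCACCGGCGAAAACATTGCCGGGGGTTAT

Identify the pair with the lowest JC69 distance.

taxon2 and taxon3

taxon1–taxon2: 12/30 differ, p = 0.400, d = 0.572.
taxon1–taxon3: 11/30 differ, p = 0.367, d = 0.503.
taxon2–taxon3: 8/30 differ, p = 0.267, d = 0.330.
The smallest distance is between taxon2 and taxon3.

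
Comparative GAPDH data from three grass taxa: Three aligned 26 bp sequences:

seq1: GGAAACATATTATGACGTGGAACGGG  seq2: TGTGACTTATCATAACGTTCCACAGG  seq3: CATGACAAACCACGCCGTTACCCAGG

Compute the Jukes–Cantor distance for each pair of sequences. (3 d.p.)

d(seq1,seq2) = 0.539, d(seq1,seq3) = 0.949, d(seq2,seq3) = 0.539

seq1–seq2: 10/26 sites differ → p ≈ 0.384615, d = −0.75 ln(1 − 0.51282) = 0.539341 ≈ 0.539.
seq1–seq3: 14/26 sites differ → p ≈ 0.538462, d = −0.75 ln(1 − 0.717949) = 0.949251 ≈ 0.949.
seq2–seq3: 10/26 sites differ → p ≈ 0.384615, d = −0.75 ln(1 − 0.51282) = 0.539341 ≈ 0.539.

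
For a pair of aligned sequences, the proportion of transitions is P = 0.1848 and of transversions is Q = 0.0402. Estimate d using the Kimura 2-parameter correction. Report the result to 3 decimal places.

Under the Kimura two-parameter model, d = −½ ln(1 − 2P − Q) − ¼ ln(1 − 2Q).
1 − 2P − Q = 0.5902, giving −½ ln(0.5902) = 0.263647.
1 − 2Q = 0.9196, giving −¼ ln(0.9196) = 0.020954.
d = 0.263647 + 0.020954 = 0.284601.

0.285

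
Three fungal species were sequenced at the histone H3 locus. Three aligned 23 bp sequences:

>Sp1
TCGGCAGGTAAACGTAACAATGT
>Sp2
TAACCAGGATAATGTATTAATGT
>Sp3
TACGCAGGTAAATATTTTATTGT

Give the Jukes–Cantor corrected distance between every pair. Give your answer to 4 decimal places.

Sp1–Sp2: 8/23 sites differ → p ≈ 0.347826, d = −0.75 ln(1 − 0.463768) = 0.467391 ≈ 0.4674.
Sp1–Sp3: 8/23 sites differ → p ≈ 0.347826, d = −0.75 ln(1 − 0.463768) = 0.467391 ≈ 0.4674.
Sp2–Sp3: 7/23 sites differ → p ≈ 0.304348, d = −0.75 ln(1 − 0.405797) = 0.390401 ≈ 0.3904.

d(Sp1,Sp2) = 0.4674, d(Sp1,Sp3) = 0.4674, d(Sp2,Sp3) = 0.3904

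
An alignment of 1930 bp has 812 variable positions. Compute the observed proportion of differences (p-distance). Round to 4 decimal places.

0.4207

p = 812/1930 = 0.420725… ≈ 0.4207 (to 4 d.p.).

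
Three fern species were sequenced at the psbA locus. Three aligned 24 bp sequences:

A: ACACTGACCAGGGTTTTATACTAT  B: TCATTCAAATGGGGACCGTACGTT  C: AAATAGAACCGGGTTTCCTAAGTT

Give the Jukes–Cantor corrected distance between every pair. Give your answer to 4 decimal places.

d(A,B) = 0.9607, d(A,C) = 0.6082, d(B,C) = 0.7083

A–B: 13/24 sites differ → p ≈ 0.541667, d = −0.75 ln(1 − 0.722223) = 0.960702 ≈ 0.9607.
A–C: 10/24 sites differ → p ≈ 0.416667, d = −0.75 ln(1 − 0.555556) = 0.608198 ≈ 0.6082.
B–C: 11/24 sites differ → p ≈ 0.458333, d = −0.75 ln(1 − 0.611111) = 0.708346 ≈ 0.7083.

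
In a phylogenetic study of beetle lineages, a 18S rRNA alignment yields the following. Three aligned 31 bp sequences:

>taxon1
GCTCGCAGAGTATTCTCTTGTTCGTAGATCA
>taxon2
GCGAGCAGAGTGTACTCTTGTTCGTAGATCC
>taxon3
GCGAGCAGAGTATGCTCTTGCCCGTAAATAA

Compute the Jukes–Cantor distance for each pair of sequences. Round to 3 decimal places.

taxon1–taxon2: 5/31 sites differ → p ≈ 0.16129, d = −0.75 ln(1 − 0.215053) = 0.181604 ≈ 0.182.
taxon1–taxon3: 7/31 sites differ → p ≈ 0.225806, d = −0.75 ln(1 − 0.301075) = 0.268659 ≈ 0.269.
taxon2–taxon3: 7/31 sites differ → p ≈ 0.225806, d = −0.75 ln(1 − 0.301075) = 0.268659 ≈ 0.269.

d(taxon1,taxon2) = 0.182, d(taxon1,taxon3) = 0.269, d(taxon2,taxon3) = 0.269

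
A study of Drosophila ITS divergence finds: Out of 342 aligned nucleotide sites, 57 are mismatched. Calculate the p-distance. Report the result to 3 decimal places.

0.167

p = 57/342 = 0.166666… ≈ 0.167 (to 3 d.p.).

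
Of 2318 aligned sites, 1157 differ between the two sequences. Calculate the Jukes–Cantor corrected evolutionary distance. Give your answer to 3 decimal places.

0.821

p = 1157/2318 ≈ 0.499137.
d = −(3/4) ln(1 − 4p/3) = −0.75 ln(1 − 0.665516) = −0.75 ln(0.334484)
  = −0.75 × (-1.095166) = 0.821375 substitutions/site.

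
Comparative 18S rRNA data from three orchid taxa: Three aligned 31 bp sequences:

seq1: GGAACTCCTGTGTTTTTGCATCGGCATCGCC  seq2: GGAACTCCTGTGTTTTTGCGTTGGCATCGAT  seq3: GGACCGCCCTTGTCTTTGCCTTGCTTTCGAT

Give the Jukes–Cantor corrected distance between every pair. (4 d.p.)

d(seq1,seq2) = 0.1416, d(seq1,seq3) = 0.5445, d(seq2,seq3) = 0.3672

seq1–seq2: 4/31 sites differ → p ≈ 0.129032, d = −0.75 ln(1 − 0.172043) = 0.141596 ≈ 0.1416.
seq1–seq3: 12/31 sites differ → p ≈ 0.387097, d = −0.75 ln(1 − 0.516129) = 0.544453 ≈ 0.5445.
seq2–seq3: 9/31 sites differ → p ≈ 0.290323, d = −0.75 ln(1 − 0.387097) = 0.367161 ≈ 0.3672.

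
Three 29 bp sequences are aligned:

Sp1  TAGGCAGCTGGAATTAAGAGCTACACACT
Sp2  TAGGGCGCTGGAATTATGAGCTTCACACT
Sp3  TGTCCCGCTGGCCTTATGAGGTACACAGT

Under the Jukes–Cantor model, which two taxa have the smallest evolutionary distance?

Sp1–Sp2: 4/29 differ, p = 0.138, d = 0.152.
Sp1–Sp3: 9/29 differ, p = 0.310, d = 0.401.
Sp2–Sp3: 9/29 differ, p = 0.310, d = 0.401.
The smallest distance is between Sp1 and Sp2.

Sp1 and Sp2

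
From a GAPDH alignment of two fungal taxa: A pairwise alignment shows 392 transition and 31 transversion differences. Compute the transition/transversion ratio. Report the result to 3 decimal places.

12.645

R = 392/31 = 12.645161… ≈ 12.645 (to 3 d.p.).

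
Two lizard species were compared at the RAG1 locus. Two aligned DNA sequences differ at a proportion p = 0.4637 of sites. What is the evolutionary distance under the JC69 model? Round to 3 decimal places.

d = −(3/4) ln(1 − 4p/3) = −0.75 ln(1 − 0.618267) = −0.75 ln(0.381733)
  = −0.75 × (-0.963034) = 0.722276 substitutions/site.

0.722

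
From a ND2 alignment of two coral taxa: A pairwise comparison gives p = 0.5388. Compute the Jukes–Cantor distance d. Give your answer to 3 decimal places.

0.950

d = −(3/4) ln(1 − 4p/3) = −0.75 ln(1 − 0.7184) = −0.75 ln(0.2816)
  = −0.75 × (-1.267268) = 0.950451 substitutions/site.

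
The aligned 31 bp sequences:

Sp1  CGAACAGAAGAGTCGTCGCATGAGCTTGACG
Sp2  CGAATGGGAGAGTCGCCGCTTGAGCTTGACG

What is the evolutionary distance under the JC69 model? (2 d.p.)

The sequences differ at 5 of 31 sites (5, 6, 8, 16, 20), so p = 5/31 ≈ 0.16129.
d = −(3/4) ln(1 − 4p/3) = −0.75 ln(1 − 0.215053) = −0.75 ln(0.784947)
  = −0.75 × (-0.242139) = 0.181604 substitutions/site.

0.18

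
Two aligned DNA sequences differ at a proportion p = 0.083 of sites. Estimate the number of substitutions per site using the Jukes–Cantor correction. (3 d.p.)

d = −(3/4) ln(1 − 4p/3) = −0.75 ln(1 − 0.110667) = −0.75 ln(0.889333)
  = −0.75 × (-0.117284) = 0.087963 substitutions/site.

0.088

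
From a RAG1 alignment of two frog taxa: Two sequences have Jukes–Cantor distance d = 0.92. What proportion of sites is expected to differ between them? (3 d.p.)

0.530

p = (3/4)(1 − e^(−4d/3)) = 0.75 × (1 − e^(-1.226667)) = 0.75 × (1 − 0.293268) = 0.530049.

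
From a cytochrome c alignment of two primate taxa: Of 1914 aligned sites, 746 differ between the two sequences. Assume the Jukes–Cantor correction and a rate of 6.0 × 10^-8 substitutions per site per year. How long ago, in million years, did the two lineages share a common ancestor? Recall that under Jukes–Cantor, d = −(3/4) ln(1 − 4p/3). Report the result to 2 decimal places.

4.58

p = 746/1914 ≈ 0.38976.
d = −(3/4) ln(1 − 4p/3) = −0.75 ln(1 − 0.51968) = −0.75 ln(0.48032)
  = −0.75 × (-0.733303) = 0.549977 substitutions/site.
Under a molecular clock d = 2μt, so t = d/(2μ) = 0.549977 / (2 × 6.0 × 10^-8) = 4.58 million years.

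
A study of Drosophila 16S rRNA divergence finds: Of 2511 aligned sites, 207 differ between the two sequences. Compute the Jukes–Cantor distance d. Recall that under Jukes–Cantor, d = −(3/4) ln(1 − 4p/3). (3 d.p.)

p = 207/2511 ≈ 0.082437.
d = −(3/4) ln(1 − 4p/3) = −0.75 ln(1 − 0.109916) = −0.75 ln(0.890084)
  = −0.75 × (-0.116439) = 0.087329 substitutions/site.

0.087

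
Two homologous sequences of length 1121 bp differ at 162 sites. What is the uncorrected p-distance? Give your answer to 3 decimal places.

p = 162/1121 = 0.144513… ≈ 0.145 (to 3 d.p.).

0.145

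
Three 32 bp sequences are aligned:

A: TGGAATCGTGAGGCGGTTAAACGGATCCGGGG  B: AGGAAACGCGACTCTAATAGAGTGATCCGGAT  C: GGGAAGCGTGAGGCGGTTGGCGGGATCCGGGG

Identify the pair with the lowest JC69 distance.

A and C

A–B: 13/32 differ, p = 0.406, d = 0.585.
A–C: 6/32 differ, p = 0.188, d = 0.216.
B–C: 13/32 differ, p = 0.406, d = 0.585.
The smallest distance is between A and C.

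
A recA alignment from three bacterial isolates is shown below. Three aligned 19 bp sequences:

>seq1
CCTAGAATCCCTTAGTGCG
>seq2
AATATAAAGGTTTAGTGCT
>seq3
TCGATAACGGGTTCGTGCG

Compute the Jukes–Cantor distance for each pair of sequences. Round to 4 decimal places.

d(seq1,seq2) = 0.6181, d(seq1,seq3) = 0.6181, d(seq2,seq3) = 0.5068

seq1–seq2: 8/19 sites differ → p ≈ 0.421053, d = −0.75 ln(1 − 0.561404) = 0.618132 ≈ 0.6181.
seq1–seq3: 8/19 sites differ → p ≈ 0.421053, d = −0.75 ln(1 − 0.561404) = 0.618132 ≈ 0.6181.
seq2–seq3: 7/19 sites differ → p ≈ 0.368421, d = −0.75 ln(1 − 0.491228) = 0.506816 ≈ 0.5068.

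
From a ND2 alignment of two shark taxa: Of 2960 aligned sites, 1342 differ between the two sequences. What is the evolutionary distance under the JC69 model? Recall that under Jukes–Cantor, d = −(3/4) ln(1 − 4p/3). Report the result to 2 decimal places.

p = 1342/2960 ≈ 0.453378.
d = −(3/4) ln(1 − 4p/3) = −0.75 ln(1 − 0.604504) = −0.75 ln(0.395496)
  = −0.75 × (-0.927615) = 0.695711 substitutions/site.

0.70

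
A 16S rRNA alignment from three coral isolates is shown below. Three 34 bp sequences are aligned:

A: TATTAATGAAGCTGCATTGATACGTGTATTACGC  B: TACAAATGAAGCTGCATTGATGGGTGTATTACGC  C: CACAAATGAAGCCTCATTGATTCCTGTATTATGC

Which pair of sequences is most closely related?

A and B

A–B: 4/34 differ, p = 0.118, d = 0.128.
A–C: 8/34 differ, p = 0.235, d = 0.282.
B–C: 7/34 differ, p = 0.206, d = 0.241.
The smallest distance is between A and B.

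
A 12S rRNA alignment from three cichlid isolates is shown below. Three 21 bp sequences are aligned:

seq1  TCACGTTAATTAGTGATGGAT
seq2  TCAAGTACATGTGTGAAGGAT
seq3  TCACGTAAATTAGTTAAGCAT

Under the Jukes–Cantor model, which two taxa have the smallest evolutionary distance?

seq1–seq2: 6/21 differ, p = 0.286, d = 0.360.
seq1–seq3: 4/21 differ, p = 0.190, d = 0.220.
seq2–seq3: 6/21 differ, p = 0.286, d = 0.360.
The smallest distance is between seq1 and seq3.

seq1 and seq3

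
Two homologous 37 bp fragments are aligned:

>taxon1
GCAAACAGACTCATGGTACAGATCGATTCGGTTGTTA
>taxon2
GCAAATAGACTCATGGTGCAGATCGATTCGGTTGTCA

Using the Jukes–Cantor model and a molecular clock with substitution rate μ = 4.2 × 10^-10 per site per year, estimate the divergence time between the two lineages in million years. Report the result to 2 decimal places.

102.15

The sequences differ at 3 of 37 sites (6, 18, 36), so p = 3/37 ≈ 0.081081.
d = −(3/4) ln(1 − 4p/3) = −0.75 ln(1 − 0.108108) = −0.75 ln(0.891892)
  = −0.75 × (-0.114410) = 0.085808 substitutions/site.
Under a molecular clock d = 2μt, so t = d/(2μ) = 0.085808 / (2 × 4.2 × 10^-10) = 102.15 million years.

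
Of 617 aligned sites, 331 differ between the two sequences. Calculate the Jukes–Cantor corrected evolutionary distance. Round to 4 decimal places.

p = 331/617 ≈ 0.536467.
d = −(3/4) ln(1 − 4p/3) = −0.75 ln(1 − 0.715289) = −0.75 ln(0.284711)
  = −0.75 × (-1.256281) = 0.942211 substitutions/site.

0.9422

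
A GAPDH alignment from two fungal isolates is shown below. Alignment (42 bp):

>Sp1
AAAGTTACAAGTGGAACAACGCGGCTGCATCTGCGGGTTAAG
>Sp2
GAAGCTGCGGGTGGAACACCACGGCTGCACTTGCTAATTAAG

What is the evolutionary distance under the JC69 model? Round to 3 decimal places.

0.360

The sequences differ at 12 of 42 sites, so p = 12/42 ≈ 0.285714.
d = −(3/4) ln(1 − 4p/3) = −0.75 ln(1 − 0.380952) = −0.75 ln(0.619048)
  = −0.75 × (-0.479572) = 0.359679 substitutions/site.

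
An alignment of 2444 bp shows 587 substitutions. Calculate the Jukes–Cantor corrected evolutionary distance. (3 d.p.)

0.290

p = 587/2444 ≈ 0.24018.
d = −(3/4) ln(1 − 4p/3) = −0.75 ln(1 − 0.32024) = −0.75 ln(0.67976)
  = −0.75 × (-0.386015) = 0.289511 substitutions/site.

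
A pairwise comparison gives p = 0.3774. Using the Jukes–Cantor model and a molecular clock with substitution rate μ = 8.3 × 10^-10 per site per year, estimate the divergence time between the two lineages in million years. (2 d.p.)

d = −(3/4) ln(1 − 4p/3) = −0.75 ln(1 − 0.5032) = −0.75 ln(0.4968)
  = −0.75 × (-0.699568) = 0.524676 substitutions/site.
Under a molecular clock d = 2μt, so t = d/(2μ) = 0.524676 / (2 × 8.3 × 10^-10) = 316.07 million years.

316.07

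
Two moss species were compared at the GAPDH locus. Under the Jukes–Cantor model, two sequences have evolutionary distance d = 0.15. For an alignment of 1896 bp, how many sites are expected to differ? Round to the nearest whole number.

258

Invert JC69: p = (3/4)(1 − e^(−4d/3)) = 0.75 × (1 − e^(-0.2)) = 0.75 × (1 − 0.818731) = 0.135952.
Expected differing sites = pL ≈ 0.135952 × 1896 = 257.764992 ≈ 258.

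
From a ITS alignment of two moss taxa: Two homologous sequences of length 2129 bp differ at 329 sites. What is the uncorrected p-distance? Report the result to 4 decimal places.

p = 329/2129 = 0.154532… ≈ 0.1545 (to 4 d.p.).

0.1545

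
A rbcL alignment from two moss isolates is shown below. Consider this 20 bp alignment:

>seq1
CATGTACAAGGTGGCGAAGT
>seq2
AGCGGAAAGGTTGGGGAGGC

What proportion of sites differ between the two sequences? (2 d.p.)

0.50

The sequences differ at 10 of 20 positions (sites 1, 2, 3, 5, 7, 9, 11, 15, 18, 20).
p = 10/20 = 0.50.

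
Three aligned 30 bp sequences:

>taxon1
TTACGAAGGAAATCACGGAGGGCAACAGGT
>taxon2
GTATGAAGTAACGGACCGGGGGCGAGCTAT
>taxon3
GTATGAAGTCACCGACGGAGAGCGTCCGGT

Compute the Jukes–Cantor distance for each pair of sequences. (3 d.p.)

d(taxon1,taxon2) = 0.647, d(taxon1,taxon3) = 0.503, d(taxon2,taxon3) = 0.383

taxon1–taxon2: 13/30 sites differ → p ≈ 0.433333, d = −0.75 ln(1 − 0.577777) = 0.646666 ≈ 0.647.
taxon1–taxon3: 11/30 sites differ → p ≈ 0.366667, d = −0.75 ln(1 − 0.488889) = 0.503376 ≈ 0.503.
taxon2–taxon3: 9/30 sites differ → p = 0.3, d = −0.75 ln(1 − 0.4) = 0.383119 ≈ 0.383.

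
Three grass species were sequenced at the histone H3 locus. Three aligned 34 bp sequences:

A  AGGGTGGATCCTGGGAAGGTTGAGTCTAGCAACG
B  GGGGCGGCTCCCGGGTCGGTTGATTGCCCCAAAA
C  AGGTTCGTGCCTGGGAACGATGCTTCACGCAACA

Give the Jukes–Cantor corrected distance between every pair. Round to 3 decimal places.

A–B: 13/34 sites differ → p ≈ 0.382353, d = −0.75 ln(1 − 0.509804) = 0.534712 ≈ 0.535.
A–C: 11/34 sites differ → p ≈ 0.323529, d = −0.75 ln(1 − 0.431372) = 0.423397 ≈ 0.423.
B–C: 16/34 sites differ → p ≈ 0.470588, d = −0.75 ln(1 − 0.627451) = 0.740540 ≈ 0.741.

d(A,B) = 0.535, d(A,C) = 0.423, d(B,C) = 0.741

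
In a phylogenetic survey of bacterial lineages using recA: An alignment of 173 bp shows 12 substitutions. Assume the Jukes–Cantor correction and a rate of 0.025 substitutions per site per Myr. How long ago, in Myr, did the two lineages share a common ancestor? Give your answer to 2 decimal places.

p = 12/173 ≈ 0.069364.
d = −(3/4) ln(1 − 4p/3) = −0.75 ln(1 − 0.092485) = −0.75 ln(0.907515)
  = −0.75 × (-0.097045) = 0.072784 substitutions/site.
Under a molecular clock d = 2μt, so t = d/(2μ) = 0.072784 / (2 × 0.025) = 1.46 Myr.

1.46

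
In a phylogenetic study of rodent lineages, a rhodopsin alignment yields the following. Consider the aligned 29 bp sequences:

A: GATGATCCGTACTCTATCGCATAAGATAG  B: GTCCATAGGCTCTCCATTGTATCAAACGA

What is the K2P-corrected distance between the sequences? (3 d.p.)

Of 29 sites, 9 differences are transitions and 6 are transversions, so P = 9/29 ≈ 0.310345 and Q = 6/29 ≈ 0.206897.
Under the Kimura two-parameter model, d = −½ ln(1 − 2P − Q) − ¼ ln(1 − 2Q).
1 − 2P − Q = 0.172413, giving −½ ln(0.172413) = 0.878931.
1 − 2Q = 0.586206, giving −¼ ln(0.586206) = 0.133521.
d = 0.878931 + 0.133521 = 1.012452.

1.012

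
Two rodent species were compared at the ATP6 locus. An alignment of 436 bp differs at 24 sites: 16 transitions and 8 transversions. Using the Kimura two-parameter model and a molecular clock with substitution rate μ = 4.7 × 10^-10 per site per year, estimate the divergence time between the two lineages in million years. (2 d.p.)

P = 16/436 ≈ 0.036697 and Q = 8/436 ≈ 0.018349.
Under the Kimura two-parameter model, d = −½ ln(1 − 2P − Q) − ¼ ln(1 − 2Q).
1 − 2P − Q = 0.908257, giving −½ ln(0.908257) = 0.048114.
1 − 2Q = 0.963302, giving −¼ ln(0.963302) = 0.009347.
d = 0.048114 + 0.009347 = 0.057461.
Under a molecular clock d = 2μt, so t = d/(2μ) = 0.057461 / (2 × 4.7 × 10^-10) = 61.13 million years.

61.13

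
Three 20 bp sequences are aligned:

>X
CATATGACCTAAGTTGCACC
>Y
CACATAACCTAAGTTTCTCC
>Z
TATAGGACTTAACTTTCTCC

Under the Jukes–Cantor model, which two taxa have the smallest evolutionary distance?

X–Y: 4/20 differ, p = 0.200, d = 0.233.
X–Z: 6/20 differ, p = 0.300, d = 0.383.
Y–Z: 6/20 differ, p = 0.300, d = 0.383.
The smallest distance is between X and Y.

X and Y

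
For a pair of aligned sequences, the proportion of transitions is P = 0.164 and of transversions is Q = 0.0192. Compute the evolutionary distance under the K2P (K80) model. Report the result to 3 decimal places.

Under the Kimura two-parameter model, d = −½ ln(1 − 2P − Q) − ¼ ln(1 − 2Q).
1 − 2P − Q = 0.6528, giving −½ ln(0.6528) = 0.213242.
1 − 2Q = 0.9616, giving −¼ ln(0.9616) = 0.009789.
d = 0.213242 + 0.009789 = 0.223031.

0.223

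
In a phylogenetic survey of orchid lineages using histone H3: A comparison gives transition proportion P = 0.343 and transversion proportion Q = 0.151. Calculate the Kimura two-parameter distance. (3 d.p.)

Under the Kimura two-parameter model, d = −½ ln(1 − 2P − Q) − ¼ ln(1 − 2Q).
1 − 2P − Q = 0.163, giving −½ ln(0.163) = 0.907003.
1 − 2Q = 0.698, giving −¼ ln(0.698) = 0.089884.
d = 0.907003 + 0.089884 = 0.996887.

0.997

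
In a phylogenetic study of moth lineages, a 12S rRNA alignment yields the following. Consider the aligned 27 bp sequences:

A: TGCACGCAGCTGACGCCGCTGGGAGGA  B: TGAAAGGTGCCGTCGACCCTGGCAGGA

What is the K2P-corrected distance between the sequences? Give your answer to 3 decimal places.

Of 27 sites, 1 differences are transitions and 8 are transversions, so P = 1/27 ≈ 0.037037 and Q = 8/27 ≈ 0.296296.
Under the Kimura two-parameter model, d = −½ ln(1 − 2P − Q) − ¼ ln(1 − 2Q).
1 − 2P − Q = 0.62963, giving −½ ln(0.62963) = 0.231311.
1 − 2Q = 0.407408, giving −¼ ln(0.407408) = 0.224485.
d = 0.231311 + 0.224485 = 0.455796.

0.456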